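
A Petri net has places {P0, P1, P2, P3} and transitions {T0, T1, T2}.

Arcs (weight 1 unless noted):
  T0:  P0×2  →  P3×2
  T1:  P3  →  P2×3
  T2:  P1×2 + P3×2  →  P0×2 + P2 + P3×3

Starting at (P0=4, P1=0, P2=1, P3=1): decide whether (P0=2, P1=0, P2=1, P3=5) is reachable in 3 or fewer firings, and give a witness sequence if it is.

NO — not reachable within 3 firings

depth 0: 1 marking
depth 1: 3 markings reached so far
depth 2: 5 markings reached so far
depth 3: 7 markings reached so far
target is not among the 7 markings reachable within 3 steps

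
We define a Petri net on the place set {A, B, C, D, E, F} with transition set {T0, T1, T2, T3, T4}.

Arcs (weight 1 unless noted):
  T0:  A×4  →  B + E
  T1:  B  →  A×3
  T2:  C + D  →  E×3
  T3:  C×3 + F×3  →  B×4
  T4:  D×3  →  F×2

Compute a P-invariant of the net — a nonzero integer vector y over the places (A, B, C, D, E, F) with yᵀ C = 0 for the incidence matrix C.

Incidence matrix C (rows=places, cols=transitions):
       T0   T1   T2   T3   T4
    A  -4    3    0    0    0
    B   1   -1    0    4    0
    C   0    0   -1   -3    0
    D   0    0   -1    0   -3
    E   1    0    3    0    0
    F   0    0    0   -3    2

Candidate y = [1, 3, 1, 2, 1, 3]; check y·C column-wise:
  col T0: 1·-4 + 3·1 + 1·0 + 2·0 + 1·1 + 3·0 = 0
  col T1: 1·3 + 3·-1 + 1·0 + 2·0 + 1·0 + 3·0 = 0
  col T2: 1·0 + 3·0 + 1·-1 + 2·-1 + 1·3 + 3·0 = 0
  col T3: 1·0 + 3·4 + 1·-3 + 2·0 + 1·0 + 3·-3 = 0
  col T4: 1·0 + 3·0 + 1·0 + 2·-3 + 1·0 + 3·2 = 0

y = (A:1, B:3, C:1, D:2, E:1, F:3)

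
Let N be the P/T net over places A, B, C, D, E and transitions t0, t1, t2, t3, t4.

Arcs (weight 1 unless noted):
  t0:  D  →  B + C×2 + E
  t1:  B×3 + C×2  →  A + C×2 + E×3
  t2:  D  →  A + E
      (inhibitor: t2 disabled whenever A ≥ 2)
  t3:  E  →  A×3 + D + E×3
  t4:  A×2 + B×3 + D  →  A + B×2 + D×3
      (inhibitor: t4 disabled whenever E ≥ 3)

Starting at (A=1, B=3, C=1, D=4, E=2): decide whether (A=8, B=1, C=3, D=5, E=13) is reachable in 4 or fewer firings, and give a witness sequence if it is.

NO — not reachable within 4 firings

depth 0: 1 marking
depth 1: 4 markings reached so far
depth 2: 10 markings reached so far
depth 3: 20 markings reached so far
depth 4: 34 markings reached so far
target is not among the 34 markings reachable within 4 steps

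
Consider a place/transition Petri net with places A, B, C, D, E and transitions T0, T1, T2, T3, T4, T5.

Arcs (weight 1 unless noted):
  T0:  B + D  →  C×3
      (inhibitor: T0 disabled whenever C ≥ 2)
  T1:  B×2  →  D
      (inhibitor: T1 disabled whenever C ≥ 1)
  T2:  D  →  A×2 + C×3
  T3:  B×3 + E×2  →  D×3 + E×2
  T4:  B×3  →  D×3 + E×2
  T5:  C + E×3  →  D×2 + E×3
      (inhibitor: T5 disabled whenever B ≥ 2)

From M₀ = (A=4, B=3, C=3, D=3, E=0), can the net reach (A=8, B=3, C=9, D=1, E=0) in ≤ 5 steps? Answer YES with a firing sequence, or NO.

step 1: fire T2:  (A=4, B=3, C=3, D=3, E=0) → (A=6, B=3, C=6, D=2, E=0)
step 2: fire T2:  (A=6, B=3, C=6, D=2, E=0) → (A=8, B=3, C=9, D=1, E=0)

YES — reachable via ⟨T2, T2⟩ (2 firings)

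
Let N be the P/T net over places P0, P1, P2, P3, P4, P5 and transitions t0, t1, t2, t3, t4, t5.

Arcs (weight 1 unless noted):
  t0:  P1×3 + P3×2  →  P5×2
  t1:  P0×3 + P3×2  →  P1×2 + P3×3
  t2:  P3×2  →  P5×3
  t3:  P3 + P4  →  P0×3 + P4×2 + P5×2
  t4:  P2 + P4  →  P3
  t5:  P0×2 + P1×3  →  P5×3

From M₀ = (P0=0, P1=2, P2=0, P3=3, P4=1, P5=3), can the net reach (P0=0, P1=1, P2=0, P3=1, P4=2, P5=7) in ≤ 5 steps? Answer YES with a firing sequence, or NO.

YES — reachable via ⟨t3, t1, t0⟩ (3 firings)

step 1: fire t3:  (P0=0, P1=2, P2=0, P3=3, P4=1, P5=3) → (P0=3, P1=2, P2=0, P3=2, P4=2, P5=5)
step 2: fire t1:  (P0=3, P1=2, P2=0, P3=2, P4=2, P5=5) → (P0=0, P1=4, P2=0, P3=3, P4=2, P5=5)
step 3: fire t0:  (P0=0, P1=4, P2=0, P3=3, P4=2, P5=5) → (P0=0, P1=1, P2=0, P3=1, P4=2, P5=7)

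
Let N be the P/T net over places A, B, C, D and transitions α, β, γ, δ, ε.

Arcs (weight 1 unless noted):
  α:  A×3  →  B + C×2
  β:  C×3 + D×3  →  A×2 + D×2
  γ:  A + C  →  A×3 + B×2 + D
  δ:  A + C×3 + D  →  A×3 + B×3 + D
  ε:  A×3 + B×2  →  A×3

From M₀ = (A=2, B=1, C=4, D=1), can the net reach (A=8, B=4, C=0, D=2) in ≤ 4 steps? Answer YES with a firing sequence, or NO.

NO — not reachable within 4 firings

depth 0: 1 marking
depth 1: 3 markings reached so far
depth 2: 9 markings reached so far
depth 3: 18 markings reached so far
depth 4: 32 markings reached so far
target is not among the 32 markings reachable within 4 steps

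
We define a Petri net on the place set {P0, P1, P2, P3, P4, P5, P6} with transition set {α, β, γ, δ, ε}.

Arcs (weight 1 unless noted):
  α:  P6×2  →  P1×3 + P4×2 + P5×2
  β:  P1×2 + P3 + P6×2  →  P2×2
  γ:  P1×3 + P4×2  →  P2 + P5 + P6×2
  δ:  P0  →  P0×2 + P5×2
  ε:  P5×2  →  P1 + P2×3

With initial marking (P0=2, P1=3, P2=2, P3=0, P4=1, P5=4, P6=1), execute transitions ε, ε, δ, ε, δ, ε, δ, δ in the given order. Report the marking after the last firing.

(P0=6, P1=7, P2=14, P3=0, P4=1, P5=4, P6=1)

step 1: fire ε:  (P0=2, P1=3, P2=2, P3=0, P4=1, P5=4, P6=1) → (P0=2, P1=4, P2=5, P3=0, P4=1, P5=2, P6=1)
step 2: fire ε:  (P0=2, P1=4, P2=5, P3=0, P4=1, P5=2, P6=1) → (P0=2, P1=5, P2=8, P3=0, P4=1, P5=0, P6=1)
step 3: fire δ:  (P0=2, P1=5, P2=8, P3=0, P4=1, P5=0, P6=1) → (P0=3, P1=5, P2=8, P3=0, P4=1, P5=2, P6=1)
step 4: fire ε:  (P0=3, P1=5, P2=8, P3=0, P4=1, P5=2, P6=1) → (P0=3, P1=6, P2=11, P3=0, P4=1, P5=0, P6=1)
step 5: fire δ:  (P0=3, P1=6, P2=11, P3=0, P4=1, P5=0, P6=1) → (P0=4, P1=6, P2=11, P3=0, P4=1, P5=2, P6=1)
step 6: fire ε:  (P0=4, P1=6, P2=11, P3=0, P4=1, P5=2, P6=1) → (P0=4, P1=7, P2=14, P3=0, P4=1, P5=0, P6=1)
step 7: fire δ:  (P0=4, P1=7, P2=14, P3=0, P4=1, P5=0, P6=1) → (P0=5, P1=7, P2=14, P3=0, P4=1, P5=2, P6=1)
step 8: fire δ:  (P0=5, P1=7, P2=14, P3=0, P4=1, P5=2, P6=1) → (P0=6, P1=7, P2=14, P3=0, P4=1, P5=4, P6=1)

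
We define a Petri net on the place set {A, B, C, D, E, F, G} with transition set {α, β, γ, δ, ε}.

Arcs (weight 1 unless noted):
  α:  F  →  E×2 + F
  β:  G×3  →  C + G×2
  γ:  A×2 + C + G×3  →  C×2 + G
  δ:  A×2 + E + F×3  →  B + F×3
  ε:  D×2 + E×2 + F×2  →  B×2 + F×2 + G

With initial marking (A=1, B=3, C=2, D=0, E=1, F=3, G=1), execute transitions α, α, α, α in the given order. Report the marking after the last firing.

(A=1, B=3, C=2, D=0, E=9, F=3, G=1)

step 1: fire α:  (A=1, B=3, C=2, D=0, E=1, F=3, G=1) → (A=1, B=3, C=2, D=0, E=3, F=3, G=1)
step 2: fire α:  (A=1, B=3, C=2, D=0, E=3, F=3, G=1) → (A=1, B=3, C=2, D=0, E=5, F=3, G=1)
step 3: fire α:  (A=1, B=3, C=2, D=0, E=5, F=3, G=1) → (A=1, B=3, C=2, D=0, E=7, F=3, G=1)
step 4: fire α:  (A=1, B=3, C=2, D=0, E=7, F=3, G=1) → (A=1, B=3, C=2, D=0, E=9, F=3, G=1)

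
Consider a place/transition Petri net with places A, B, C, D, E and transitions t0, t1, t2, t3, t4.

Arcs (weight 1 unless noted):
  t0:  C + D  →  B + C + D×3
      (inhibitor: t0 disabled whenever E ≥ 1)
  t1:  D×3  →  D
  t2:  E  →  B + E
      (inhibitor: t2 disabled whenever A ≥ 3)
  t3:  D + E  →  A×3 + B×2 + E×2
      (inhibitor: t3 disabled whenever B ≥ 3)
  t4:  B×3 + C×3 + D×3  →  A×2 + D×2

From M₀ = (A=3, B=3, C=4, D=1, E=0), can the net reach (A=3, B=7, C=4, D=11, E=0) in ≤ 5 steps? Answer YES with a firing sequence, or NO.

depth 0: 1 marking
depth 1: 2 markings reached so far
depth 2: 5 markings reached so far
depth 3: 8 markings reached so far
depth 4: 13 markings reached so far
depth 5: 18 markings reached so far
target is not among the 18 markings reachable within 5 steps

NO — not reachable within 5 firings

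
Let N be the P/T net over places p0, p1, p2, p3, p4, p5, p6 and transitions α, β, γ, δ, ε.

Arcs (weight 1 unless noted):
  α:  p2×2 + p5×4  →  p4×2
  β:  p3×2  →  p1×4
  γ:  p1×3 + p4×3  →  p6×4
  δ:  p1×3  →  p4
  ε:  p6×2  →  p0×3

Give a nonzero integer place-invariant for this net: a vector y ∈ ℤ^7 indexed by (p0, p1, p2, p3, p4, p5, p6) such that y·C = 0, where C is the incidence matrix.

y = (p0:0, p1:0, p2:2, p3:0, p4:0, p5:-1, p6:0)

Incidence matrix C (rows=places, cols=transitions):
        α    β    γ    δ    ε
   p0   0    0    0    0    3
   p1   0    4   -3   -3    0
   p2  -2    0    0    0    0
   p3   0   -2    0    0    0
   p4   2    0   -3    1    0
   p5  -4    0    0    0    0
   p6   0    0    4    0   -2

Candidate y = [0, 0, 2, 0, 0, -1, 0]; check y·C column-wise:
  col α: 2·-2 + 0·2 + -1·-4 = 0
  col β: 0·4 + 2·0 + 0·-2 + -1·0 = 0
  col γ: 0·-3 + 2·0 + 0·-3 + -1·0 + 0·4 = 0
  col δ: 0·-3 + 2·0 + 0·1 + -1·0 = 0
  col ε: 0·3 + 2·0 + -1·0 + 0·-2 = 0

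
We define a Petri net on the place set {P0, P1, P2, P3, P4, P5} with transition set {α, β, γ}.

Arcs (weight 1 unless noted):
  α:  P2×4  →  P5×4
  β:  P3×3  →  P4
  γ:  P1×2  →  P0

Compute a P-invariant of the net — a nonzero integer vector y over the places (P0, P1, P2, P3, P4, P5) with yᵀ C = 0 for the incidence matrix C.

y = (P0:2, P1:1, P2:0, P3:0, P4:0, P5:0)

Incidence matrix C (rows=places, cols=transitions):
        α    β    γ
   P0   0    0    1
   P1   0    0   -2
   P2  -4    0    0
   P3   0   -3    0
   P4   0    1    0
   P5   4    0    0

Candidate y = [2, 1, 0, 0, 0, 0]; check y·C column-wise:
  col α: 2·0 + 1·0 + 0·-4 + 0·4 = 0
  col β: 2·0 + 1·0 + 0·-3 + 0·1 = 0
  col γ: 2·1 + 1·-2 = 0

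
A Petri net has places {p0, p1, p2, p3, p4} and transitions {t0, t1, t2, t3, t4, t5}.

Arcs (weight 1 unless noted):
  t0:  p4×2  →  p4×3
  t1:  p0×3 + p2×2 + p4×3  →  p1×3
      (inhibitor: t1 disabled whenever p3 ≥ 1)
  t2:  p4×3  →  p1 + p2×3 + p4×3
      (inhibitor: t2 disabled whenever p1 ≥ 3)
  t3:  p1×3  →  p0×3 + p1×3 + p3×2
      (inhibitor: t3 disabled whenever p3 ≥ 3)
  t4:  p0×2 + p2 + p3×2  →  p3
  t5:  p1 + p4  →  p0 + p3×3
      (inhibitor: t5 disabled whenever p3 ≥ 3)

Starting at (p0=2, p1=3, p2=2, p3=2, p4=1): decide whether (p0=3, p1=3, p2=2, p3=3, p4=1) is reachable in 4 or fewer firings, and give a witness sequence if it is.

NO — not reachable within 4 firings

depth 0: 1 marking
depth 1: 4 markings reached so far
depth 2: 6 markings reached so far
depth 3: 7 markings reached so far
depth 4: 9 markings reached so far
target is not among the 9 markings reachable within 4 steps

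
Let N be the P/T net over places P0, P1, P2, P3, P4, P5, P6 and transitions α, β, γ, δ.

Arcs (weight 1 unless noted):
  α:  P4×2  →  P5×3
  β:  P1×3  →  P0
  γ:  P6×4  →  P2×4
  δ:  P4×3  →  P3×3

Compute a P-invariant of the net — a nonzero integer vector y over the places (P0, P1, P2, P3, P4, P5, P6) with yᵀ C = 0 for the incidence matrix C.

y = (P0:3, P1:1, P2:0, P3:0, P4:0, P5:0, P6:0)

Incidence matrix C (rows=places, cols=transitions):
        α    β    γ    δ
   P0   0    1    0    0
   P1   0   -3    0    0
   P2   0    0    4    0
   P3   0    0    0    3
   P4  -2    0    0   -3
   P5   3    0    0    0
   P6   0    0   -4    0

Candidate y = [3, 1, 0, 0, 0, 0, 0]; check y·C column-wise:
  col α: 3·0 + 1·0 + 0·-2 + 0·3 = 0
  col β: 3·1 + 1·-3 = 0
  col γ: 3·0 + 1·0 + 0·4 + 0·-4 = 0
  col δ: 3·0 + 1·0 + 0·3 + 0·-3 = 0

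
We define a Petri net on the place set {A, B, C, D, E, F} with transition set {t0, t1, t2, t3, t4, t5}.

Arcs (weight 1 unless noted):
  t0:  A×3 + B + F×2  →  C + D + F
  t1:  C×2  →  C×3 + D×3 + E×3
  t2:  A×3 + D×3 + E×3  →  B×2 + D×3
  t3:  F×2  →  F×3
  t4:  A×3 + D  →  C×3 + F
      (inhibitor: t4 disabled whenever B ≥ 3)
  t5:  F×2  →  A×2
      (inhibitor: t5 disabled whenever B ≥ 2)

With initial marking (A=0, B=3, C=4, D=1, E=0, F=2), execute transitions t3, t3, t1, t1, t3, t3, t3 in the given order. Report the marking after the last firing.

step 1: fire t3:  (A=0, B=3, C=4, D=1, E=0, F=2) → (A=0, B=3, C=4, D=1, E=0, F=3)
step 2: fire t3:  (A=0, B=3, C=4, D=1, E=0, F=3) → (A=0, B=3, C=4, D=1, E=0, F=4)
step 3: fire t1:  (A=0, B=3, C=4, D=1, E=0, F=4) → (A=0, B=3, C=5, D=4, E=3, F=4)
step 4: fire t1:  (A=0, B=3, C=5, D=4, E=3, F=4) → (A=0, B=3, C=6, D=7, E=6, F=4)
step 5: fire t3:  (A=0, B=3, C=6, D=7, E=6, F=4) → (A=0, B=3, C=6, D=7, E=6, F=5)
step 6: fire t3:  (A=0, B=3, C=6, D=7, E=6, F=5) → (A=0, B=3, C=6, D=7, E=6, F=6)
step 7: fire t3:  (A=0, B=3, C=6, D=7, E=6, F=6) → (A=0, B=3, C=6, D=7, E=6, F=7)

(A=0, B=3, C=6, D=7, E=6, F=7)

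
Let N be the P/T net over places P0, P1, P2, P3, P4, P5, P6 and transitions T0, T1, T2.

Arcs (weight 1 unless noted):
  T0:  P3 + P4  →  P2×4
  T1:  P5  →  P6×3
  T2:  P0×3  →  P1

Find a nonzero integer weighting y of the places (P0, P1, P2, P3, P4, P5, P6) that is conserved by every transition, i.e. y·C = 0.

y = (P0:1, P1:3, P2:0, P3:0, P4:0, P5:0, P6:0)

Incidence matrix C (rows=places, cols=transitions):
       T0   T1   T2
   P0   0    0   -3
   P1   0    0    1
   P2   4    0    0
   P3  -1    0    0
   P4  -1    0    0
   P5   0   -1    0
   P6   0    3    0

Candidate y = [1, 3, 0, 0, 0, 0, 0]; check y·C column-wise:
  col T0: 1·0 + 3·0 + 0·4 + 0·-1 + 0·-1 = 0
  col T1: 1·0 + 3·0 + 0·-1 + 0·3 = 0
  col T2: 1·-3 + 3·1 = 0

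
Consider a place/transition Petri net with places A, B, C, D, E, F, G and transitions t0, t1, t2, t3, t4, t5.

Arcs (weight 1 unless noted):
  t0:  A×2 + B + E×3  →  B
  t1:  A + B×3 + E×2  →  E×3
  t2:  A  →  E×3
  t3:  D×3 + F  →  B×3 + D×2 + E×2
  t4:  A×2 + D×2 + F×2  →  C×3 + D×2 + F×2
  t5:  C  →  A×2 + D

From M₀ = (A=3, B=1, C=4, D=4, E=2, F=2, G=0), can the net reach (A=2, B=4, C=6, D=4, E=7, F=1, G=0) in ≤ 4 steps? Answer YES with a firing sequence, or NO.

step 1: fire t2:  (A=3, B=1, C=4, D=4, E=2, F=2, G=0) → (A=2, B=1, C=4, D=4, E=5, F=2, G=0)
step 2: fire t4:  (A=2, B=1, C=4, D=4, E=5, F=2, G=0) → (A=0, B=1, C=7, D=4, E=5, F=2, G=0)
step 3: fire t3:  (A=0, B=1, C=7, D=4, E=5, F=2, G=0) → (A=0, B=4, C=7, D=3, E=7, F=1, G=0)
step 4: fire t5:  (A=0, B=4, C=7, D=3, E=7, F=1, G=0) → (A=2, B=4, C=6, D=4, E=7, F=1, G=0)

YES — reachable via ⟨t2, t4, t3, t5⟩ (4 firings)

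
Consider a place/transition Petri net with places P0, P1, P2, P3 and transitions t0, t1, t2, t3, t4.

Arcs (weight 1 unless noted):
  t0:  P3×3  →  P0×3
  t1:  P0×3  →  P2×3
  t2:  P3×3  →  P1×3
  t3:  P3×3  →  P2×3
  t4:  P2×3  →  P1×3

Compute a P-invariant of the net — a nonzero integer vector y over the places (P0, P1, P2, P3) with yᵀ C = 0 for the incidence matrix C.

y = (P0:1, P1:1, P2:1, P3:1)

Incidence matrix C (rows=places, cols=transitions):
       t0   t1   t2   t3   t4
   P0   3   -3    0    0    0
   P1   0    0    3    0    3
   P2   0    3    0    3   -3
   P3  -3    0   -3   -3    0

Candidate y = [1, 1, 1, 1]; check y·C column-wise:
  col t0: 1·3 + 1·0 + 1·0 + 1·-3 = 0
  col t1: 1·-3 + 1·0 + 1·3 + 1·0 = 0
  col t2: 1·0 + 1·3 + 1·0 + 1·-3 = 0
  col t3: 1·0 + 1·0 + 1·3 + 1·-3 = 0
  col t4: 1·0 + 1·3 + 1·-3 + 1·0 = 0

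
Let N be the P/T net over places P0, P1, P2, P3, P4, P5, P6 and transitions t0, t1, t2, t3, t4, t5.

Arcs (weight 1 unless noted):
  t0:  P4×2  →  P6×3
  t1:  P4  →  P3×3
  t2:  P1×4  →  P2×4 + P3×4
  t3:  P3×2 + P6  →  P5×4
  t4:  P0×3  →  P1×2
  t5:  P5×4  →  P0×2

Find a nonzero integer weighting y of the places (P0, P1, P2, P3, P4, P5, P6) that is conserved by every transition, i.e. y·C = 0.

Incidence matrix C (rows=places, cols=transitions):
       t0   t1   t2   t3   t4   t5
   P0   0    0    0    0   -3    2
   P1   0    0   -4    0    2    0
   P2   0    0    4    0    0    0
   P3   0    3    4   -2    0    0
   P4  -2   -1    0    0    0    0
   P5   0    0    0    4    0   -4
   P6   3    0    0   -1    0    0

Candidate y = [2, 3, 2, 1, 3, 1, 2]; check y·C column-wise:
  col t0: 2·0 + 3·0 + 2·0 + 1·0 + 3·-2 + 1·0 + 2·3 = 0
  col t1: 2·0 + 3·0 + 2·0 + 1·3 + 3·-1 + 1·0 + 2·0 = 0
  col t2: 2·0 + 3·-4 + 2·4 + 1·4 + 3·0 + 1·0 + 2·0 = 0
  col t3: 2·0 + 3·0 + 2·0 + 1·-2 + 3·0 + 1·4 + 2·-1 = 0
  col t4: 2·-3 + 3·2 + 2·0 + 1·0 + 3·0 + 1·0 + 2·0 = 0
  col t5: 2·2 + 3·0 + 2·0 + 1·0 + 3·0 + 1·-4 + 2·0 = 0

y = (P0:2, P1:3, P2:2, P3:1, P4:3, P5:1, P6:2)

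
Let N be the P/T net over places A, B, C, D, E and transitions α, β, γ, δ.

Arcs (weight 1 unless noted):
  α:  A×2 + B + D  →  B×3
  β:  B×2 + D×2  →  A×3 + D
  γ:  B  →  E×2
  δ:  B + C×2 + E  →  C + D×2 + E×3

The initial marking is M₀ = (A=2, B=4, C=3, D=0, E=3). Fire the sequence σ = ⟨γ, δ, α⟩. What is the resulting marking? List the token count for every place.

(A=0, B=4, C=2, D=1, E=7)

step 1: fire γ:  (A=2, B=4, C=3, D=0, E=3) → (A=2, B=3, C=3, D=0, E=5)
step 2: fire δ:  (A=2, B=3, C=3, D=0, E=5) → (A=2, B=2, C=2, D=2, E=7)
step 3: fire α:  (A=2, B=2, C=2, D=2, E=7) → (A=0, B=4, C=2, D=1, E=7)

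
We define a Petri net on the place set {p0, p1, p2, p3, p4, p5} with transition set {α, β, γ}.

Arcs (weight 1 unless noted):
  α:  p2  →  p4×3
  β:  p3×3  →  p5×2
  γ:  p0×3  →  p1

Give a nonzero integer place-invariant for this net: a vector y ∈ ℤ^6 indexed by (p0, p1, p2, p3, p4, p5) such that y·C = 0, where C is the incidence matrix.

y = (p0:1, p1:3, p2:0, p3:0, p4:0, p5:0)

Incidence matrix C (rows=places, cols=transitions):
        α    β    γ
   p0   0    0   -3
   p1   0    0    1
   p2  -1    0    0
   p3   0   -3    0
   p4   3    0    0
   p5   0    2    0

Candidate y = [1, 3, 0, 0, 0, 0]; check y·C column-wise:
  col α: 1·0 + 3·0 + 0·-1 + 0·3 = 0
  col β: 1·0 + 3·0 + 0·-3 + 0·2 = 0
  col γ: 1·-3 + 3·1 = 0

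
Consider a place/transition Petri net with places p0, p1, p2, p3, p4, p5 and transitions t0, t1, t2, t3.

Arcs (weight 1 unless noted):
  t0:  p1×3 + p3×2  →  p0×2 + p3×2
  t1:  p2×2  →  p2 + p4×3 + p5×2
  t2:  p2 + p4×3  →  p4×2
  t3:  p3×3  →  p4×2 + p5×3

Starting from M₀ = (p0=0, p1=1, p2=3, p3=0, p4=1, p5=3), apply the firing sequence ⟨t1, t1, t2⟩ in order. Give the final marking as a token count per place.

step 1: fire t1:  (p0=0, p1=1, p2=3, p3=0, p4=1, p5=3) → (p0=0, p1=1, p2=2, p3=0, p4=4, p5=5)
step 2: fire t1:  (p0=0, p1=1, p2=2, p3=0, p4=4, p5=5) → (p0=0, p1=1, p2=1, p3=0, p4=7, p5=7)
step 3: fire t2:  (p0=0, p1=1, p2=1, p3=0, p4=7, p5=7) → (p0=0, p1=1, p2=0, p3=0, p4=6, p5=7)

(p0=0, p1=1, p2=0, p3=0, p4=6, p5=7)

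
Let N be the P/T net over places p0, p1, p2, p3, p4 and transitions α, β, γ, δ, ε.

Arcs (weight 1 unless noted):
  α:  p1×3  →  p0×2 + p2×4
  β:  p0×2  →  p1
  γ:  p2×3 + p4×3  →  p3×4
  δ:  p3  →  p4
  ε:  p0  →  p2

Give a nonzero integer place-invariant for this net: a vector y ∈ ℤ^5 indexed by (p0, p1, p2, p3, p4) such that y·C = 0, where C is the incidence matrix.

Incidence matrix C (rows=places, cols=transitions):
        α    β    γ    δ    ε
   p0   2   -2    0    0   -1
   p1  -3    1    0    0    0
   p2   4    0   -3    0    1
   p3   0    0    4   -1    0
   p4   0    0   -3    1    0

Candidate y = [1, 2, 1, 3, 3]; check y·C column-wise:
  col α: 1·2 + 2·-3 + 1·4 + 3·0 + 3·0 = 0
  col β: 1·-2 + 2·1 + 1·0 + 3·0 + 3·0 = 0
  col γ: 1·0 + 2·0 + 1·-3 + 3·4 + 3·-3 = 0
  col δ: 1·0 + 2·0 + 1·0 + 3·-1 + 3·1 = 0
  col ε: 1·-1 + 2·0 + 1·1 + 3·0 + 3·0 = 0

y = (p0:1, p1:2, p2:1, p3:3, p4:3)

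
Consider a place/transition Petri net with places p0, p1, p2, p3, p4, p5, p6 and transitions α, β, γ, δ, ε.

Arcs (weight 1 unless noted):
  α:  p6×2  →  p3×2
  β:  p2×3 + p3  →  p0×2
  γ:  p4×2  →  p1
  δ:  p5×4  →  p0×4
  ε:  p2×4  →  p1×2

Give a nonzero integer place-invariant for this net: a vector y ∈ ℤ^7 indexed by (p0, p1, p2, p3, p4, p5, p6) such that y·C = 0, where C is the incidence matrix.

y = (p0:3, p1:4, p2:2, p3:0, p4:2, p5:3, p6:0)

Incidence matrix C (rows=places, cols=transitions):
        α    β    γ    δ    ε
   p0   0    2    0    4    0
   p1   0    0    1    0    2
   p2   0   -3    0    0   -4
   p3   2   -1    0    0    0
   p4   0    0   -2    0    0
   p5   0    0    0   -4    0
   p6  -2    0    0    0    0

Candidate y = [3, 4, 2, 0, 2, 3, 0]; check y·C column-wise:
  col α: 3·0 + 4·0 + 2·0 + 0·2 + 2·0 + 3·0 + 0·-2 = 0
  col β: 3·2 + 4·0 + 2·-3 + 0·-1 + 2·0 + 3·0 = 0
  col γ: 3·0 + 4·1 + 2·0 + 2·-2 + 3·0 = 0
  col δ: 3·4 + 4·0 + 2·0 + 2·0 + 3·-4 = 0
  col ε: 3·0 + 4·2 + 2·-4 + 2·0 + 3·0 = 0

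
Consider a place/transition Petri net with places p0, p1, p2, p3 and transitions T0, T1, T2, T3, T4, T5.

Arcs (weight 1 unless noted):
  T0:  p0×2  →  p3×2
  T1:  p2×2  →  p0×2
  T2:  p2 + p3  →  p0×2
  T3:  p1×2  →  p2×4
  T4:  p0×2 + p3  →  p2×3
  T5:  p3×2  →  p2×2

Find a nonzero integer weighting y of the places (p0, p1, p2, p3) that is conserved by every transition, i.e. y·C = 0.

y = (p0:1, p1:2, p2:1, p3:1)

Incidence matrix C (rows=places, cols=transitions):
       T0   T1   T2   T3   T4   T5
   p0  -2    2    2    0   -2    0
   p1   0    0    0   -2    0    0
   p2   0   -2   -1    4    3    2
   p3   2    0   -1    0   -1   -2

Candidate y = [1, 2, 1, 1]; check y·C column-wise:
  col T0: 1·-2 + 2·0 + 1·0 + 1·2 = 0
  col T1: 1·2 + 2·0 + 1·-2 + 1·0 = 0
  col T2: 1·2 + 2·0 + 1·-1 + 1·-1 = 0
  col T3: 1·0 + 2·-2 + 1·4 + 1·0 = 0
  col T4: 1·-2 + 2·0 + 1·3 + 1·-1 = 0
  col T5: 1·0 + 2·0 + 1·2 + 1·-2 = 0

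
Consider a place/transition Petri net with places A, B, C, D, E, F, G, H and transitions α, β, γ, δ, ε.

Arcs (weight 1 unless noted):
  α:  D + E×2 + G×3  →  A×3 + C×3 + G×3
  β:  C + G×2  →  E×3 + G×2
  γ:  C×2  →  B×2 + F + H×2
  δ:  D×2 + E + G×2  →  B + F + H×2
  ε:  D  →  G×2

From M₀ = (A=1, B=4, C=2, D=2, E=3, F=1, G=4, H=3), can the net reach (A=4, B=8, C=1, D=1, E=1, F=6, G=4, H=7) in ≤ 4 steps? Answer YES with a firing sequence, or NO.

NO — not reachable within 4 firings

depth 0: 1 marking
depth 1: 6 markings reached so far
depth 2: 15 markings reached so far
depth 3: 25 markings reached so far
depth 4: 34 markings reached so far
target is not among the 34 markings reachable within 4 steps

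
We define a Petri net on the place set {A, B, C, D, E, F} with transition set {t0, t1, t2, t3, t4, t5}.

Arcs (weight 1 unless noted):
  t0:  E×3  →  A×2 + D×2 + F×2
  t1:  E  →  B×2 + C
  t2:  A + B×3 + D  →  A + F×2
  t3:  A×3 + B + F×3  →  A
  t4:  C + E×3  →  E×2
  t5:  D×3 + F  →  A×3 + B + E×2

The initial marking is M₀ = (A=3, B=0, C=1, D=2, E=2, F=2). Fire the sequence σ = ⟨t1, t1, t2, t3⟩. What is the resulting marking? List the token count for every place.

step 1: fire t1:  (A=3, B=0, C=1, D=2, E=2, F=2) → (A=3, B=2, C=2, D=2, E=1, F=2)
step 2: fire t1:  (A=3, B=2, C=2, D=2, E=1, F=2) → (A=3, B=4, C=3, D=2, E=0, F=2)
step 3: fire t2:  (A=3, B=4, C=3, D=2, E=0, F=2) → (A=3, B=1, C=3, D=1, E=0, F=4)
step 4: fire t3:  (A=3, B=1, C=3, D=1, E=0, F=4) → (A=1, B=0, C=3, D=1, E=0, F=1)

(A=1, B=0, C=3, D=1, E=0, F=1)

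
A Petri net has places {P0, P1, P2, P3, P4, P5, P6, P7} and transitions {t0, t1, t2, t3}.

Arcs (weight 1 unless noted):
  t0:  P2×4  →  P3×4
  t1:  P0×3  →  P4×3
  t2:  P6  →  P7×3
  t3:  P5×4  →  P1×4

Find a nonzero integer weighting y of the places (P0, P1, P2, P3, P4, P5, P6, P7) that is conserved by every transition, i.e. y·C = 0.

y = (P0:0, P1:0, P2:1, P3:1, P4:0, P5:0, P6:0, P7:0)

Incidence matrix C (rows=places, cols=transitions):
       t0   t1   t2   t3
   P0   0   -3    0    0
   P1   0    0    0    4
   P2  -4    0    0    0
   P3   4    0    0    0
   P4   0    3    0    0
   P5   0    0    0   -4
   P6   0    0   -1    0
   P7   0    0    3    0

Candidate y = [0, 0, 1, 1, 0, 0, 0, 0]; check y·C column-wise:
  col t0: 1·-4 + 1·4 = 0
  col t1: 0·-3 + 1·0 + 1·0 + 0·3 = 0
  col t2: 1·0 + 1·0 + 0·-1 + 0·3 = 0
  col t3: 0·4 + 1·0 + 1·0 + 0·-4 = 0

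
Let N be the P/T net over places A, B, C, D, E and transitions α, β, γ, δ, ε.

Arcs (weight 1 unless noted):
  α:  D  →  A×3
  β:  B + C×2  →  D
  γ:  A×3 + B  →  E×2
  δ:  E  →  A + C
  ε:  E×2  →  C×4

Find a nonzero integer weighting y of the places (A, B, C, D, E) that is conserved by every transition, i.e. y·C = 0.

Incidence matrix C (rows=places, cols=transitions):
        α    β    γ    δ    ε
    A   3    0   -3    1    0
    B   0   -1   -1    0    0
    C   0   -2    0    1    4
    D  -1    1    0    0    0
    E   0    0    2   -1   -2

Candidate y = [1, 1, 1, 3, 2]; check y·C column-wise:
  col α: 1·3 + 1·0 + 1·0 + 3·-1 + 2·0 = 0
  col β: 1·0 + 1·-1 + 1·-2 + 3·1 + 2·0 = 0
  col γ: 1·-3 + 1·-1 + 1·0 + 3·0 + 2·2 = 0
  col δ: 1·1 + 1·0 + 1·1 + 3·0 + 2·-1 = 0
  col ε: 1·0 + 1·0 + 1·4 + 3·0 + 2·-2 = 0

y = (A:1, B:1, C:1, D:3, E:2)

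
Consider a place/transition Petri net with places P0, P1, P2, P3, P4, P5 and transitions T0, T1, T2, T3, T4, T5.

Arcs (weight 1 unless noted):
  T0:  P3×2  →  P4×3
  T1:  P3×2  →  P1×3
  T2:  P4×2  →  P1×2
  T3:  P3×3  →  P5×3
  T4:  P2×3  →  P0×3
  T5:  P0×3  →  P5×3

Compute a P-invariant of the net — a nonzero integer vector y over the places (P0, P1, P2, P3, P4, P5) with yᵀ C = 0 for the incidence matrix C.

y = (P0:3, P1:2, P2:3, P3:3, P4:2, P5:3)

Incidence matrix C (rows=places, cols=transitions):
       T0   T1   T2   T3   T4   T5
   P0   0    0    0    0    3   -3
   P1   0    3    2    0    0    0
   P2   0    0    0    0   -3    0
   P3  -2   -2    0   -3    0    0
   P4   3    0   -2    0    0    0
   P5   0    0    0    3    0    3

Candidate y = [3, 2, 3, 3, 2, 3]; check y·C column-wise:
  col T0: 3·0 + 2·0 + 3·0 + 3·-2 + 2·3 + 3·0 = 0
  col T1: 3·0 + 2·3 + 3·0 + 3·-2 + 2·0 + 3·0 = 0
  col T2: 3·0 + 2·2 + 3·0 + 3·0 + 2·-2 + 3·0 = 0
  col T3: 3·0 + 2·0 + 3·0 + 3·-3 + 2·0 + 3·3 = 0
  col T4: 3·3 + 2·0 + 3·-3 + 3·0 + 2·0 + 3·0 = 0
  col T5: 3·-3 + 2·0 + 3·0 + 3·0 + 2·0 + 3·3 = 0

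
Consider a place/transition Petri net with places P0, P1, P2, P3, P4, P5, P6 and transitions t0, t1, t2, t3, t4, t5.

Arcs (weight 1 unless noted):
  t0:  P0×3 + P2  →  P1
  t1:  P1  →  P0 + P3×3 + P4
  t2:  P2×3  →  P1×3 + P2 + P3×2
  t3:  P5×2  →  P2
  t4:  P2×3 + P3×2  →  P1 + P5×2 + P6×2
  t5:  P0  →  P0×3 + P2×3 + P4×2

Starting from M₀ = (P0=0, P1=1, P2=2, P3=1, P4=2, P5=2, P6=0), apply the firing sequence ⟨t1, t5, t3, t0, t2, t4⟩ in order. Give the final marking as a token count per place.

(P0=0, P1=5, P2=0, P3=4, P4=5, P5=2, P6=2)

step 1: fire t1:  (P0=0, P1=1, P2=2, P3=1, P4=2, P5=2, P6=0) → (P0=1, P1=0, P2=2, P3=4, P4=3, P5=2, P6=0)
step 2: fire t5:  (P0=1, P1=0, P2=2, P3=4, P4=3, P5=2, P6=0) → (P0=3, P1=0, P2=5, P3=4, P4=5, P5=2, P6=0)
step 3: fire t3:  (P0=3, P1=0, P2=5, P3=4, P4=5, P5=2, P6=0) → (P0=3, P1=0, P2=6, P3=4, P4=5, P5=0, P6=0)
step 4: fire t0:  (P0=3, P1=0, P2=6, P3=4, P4=5, P5=0, P6=0) → (P0=0, P1=1, P2=5, P3=4, P4=5, P5=0, P6=0)
step 5: fire t2:  (P0=0, P1=1, P2=5, P3=4, P4=5, P5=0, P6=0) → (P0=0, P1=4, P2=3, P3=6, P4=5, P5=0, P6=0)
step 6: fire t4:  (P0=0, P1=4, P2=3, P3=6, P4=5, P5=0, P6=0) → (P0=0, P1=5, P2=0, P3=4, P4=5, P5=2, P6=2)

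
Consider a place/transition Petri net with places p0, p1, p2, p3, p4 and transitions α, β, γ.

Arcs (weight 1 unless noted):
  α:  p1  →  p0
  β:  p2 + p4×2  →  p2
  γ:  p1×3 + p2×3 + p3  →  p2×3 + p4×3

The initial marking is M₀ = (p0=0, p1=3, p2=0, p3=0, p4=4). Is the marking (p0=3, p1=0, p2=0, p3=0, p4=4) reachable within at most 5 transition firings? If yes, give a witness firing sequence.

YES — reachable via ⟨α, α, α⟩ (3 firings)

step 1: fire α:  (p0=0, p1=3, p2=0, p3=0, p4=4) → (p0=1, p1=2, p2=0, p3=0, p4=4)
step 2: fire α:  (p0=1, p1=2, p2=0, p3=0, p4=4) → (p0=2, p1=1, p2=0, p3=0, p4=4)
step 3: fire α:  (p0=2, p1=1, p2=0, p3=0, p4=4) → (p0=3, p1=0, p2=0, p3=0, p4=4)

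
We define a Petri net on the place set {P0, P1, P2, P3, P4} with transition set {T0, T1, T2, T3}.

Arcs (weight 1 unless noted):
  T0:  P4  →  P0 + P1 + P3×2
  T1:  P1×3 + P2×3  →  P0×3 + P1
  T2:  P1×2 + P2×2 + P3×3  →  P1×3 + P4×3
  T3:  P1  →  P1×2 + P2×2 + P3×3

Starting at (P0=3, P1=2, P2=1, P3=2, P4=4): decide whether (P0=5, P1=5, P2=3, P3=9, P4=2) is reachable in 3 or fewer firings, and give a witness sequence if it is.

step 1: fire T0:  (P0=3, P1=2, P2=1, P3=2, P4=4) → (P0=4, P1=3, P2=1, P3=4, P4=3)
step 2: fire T0:  (P0=4, P1=3, P2=1, P3=4, P4=3) → (P0=5, P1=4, P2=1, P3=6, P4=2)
step 3: fire T3:  (P0=5, P1=4, P2=1, P3=6, P4=2) → (P0=5, P1=5, P2=3, P3=9, P4=2)

YES — reachable via ⟨T0, T0, T3⟩ (3 firings)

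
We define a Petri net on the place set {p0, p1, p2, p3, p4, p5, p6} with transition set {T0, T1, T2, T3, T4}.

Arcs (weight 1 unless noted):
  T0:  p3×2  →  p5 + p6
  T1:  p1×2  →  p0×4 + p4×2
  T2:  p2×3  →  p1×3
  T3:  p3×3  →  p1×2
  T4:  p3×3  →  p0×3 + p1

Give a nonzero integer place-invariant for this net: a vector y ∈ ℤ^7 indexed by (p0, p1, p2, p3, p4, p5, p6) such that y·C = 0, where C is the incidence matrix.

Incidence matrix C (rows=places, cols=transitions):
       T0   T1   T2   T3   T4
   p0   0    4    0    0    3
   p1   0   -2    3    2    1
   p2   0    0   -3    0    0
   p3  -2    0    0   -3   -3
   p4   0    2    0    0    0
   p5   1    0    0    0    0
   p6   1    0    0    0    0

Candidate y = [1, 3, 3, 2, 1, 4, 0]; check y·C column-wise:
  col T0: 1·0 + 3·0 + 3·0 + 2·-2 + 1·0 + 4·1 + 0·1 = 0
  col T1: 1·4 + 3·-2 + 3·0 + 2·0 + 1·2 + 4·0 = 0
  col T2: 1·0 + 3·3 + 3·-3 + 2·0 + 1·0 + 4·0 = 0
  col T3: 1·0 + 3·2 + 3·0 + 2·-3 + 1·0 + 4·0 = 0
  col T4: 1·3 + 3·1 + 3·0 + 2·-3 + 1·0 + 4·0 = 0

y = (p0:1, p1:3, p2:3, p3:2, p4:1, p5:4, p6:0)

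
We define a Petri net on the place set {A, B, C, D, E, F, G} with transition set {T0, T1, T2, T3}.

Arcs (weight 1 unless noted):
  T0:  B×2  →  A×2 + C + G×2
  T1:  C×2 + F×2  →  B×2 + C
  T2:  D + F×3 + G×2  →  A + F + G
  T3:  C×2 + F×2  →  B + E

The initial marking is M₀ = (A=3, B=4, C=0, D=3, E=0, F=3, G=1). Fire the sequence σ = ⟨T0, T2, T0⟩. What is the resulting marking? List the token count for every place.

step 1: fire T0:  (A=3, B=4, C=0, D=3, E=0, F=3, G=1) → (A=5, B=2, C=1, D=3, E=0, F=3, G=3)
step 2: fire T2:  (A=5, B=2, C=1, D=3, E=0, F=3, G=3) → (A=6, B=2, C=1, D=2, E=0, F=1, G=2)
step 3: fire T0:  (A=6, B=2, C=1, D=2, E=0, F=1, G=2) → (A=8, B=0, C=2, D=2, E=0, F=1, G=4)

(A=8, B=0, C=2, D=2, E=0, F=1, G=4)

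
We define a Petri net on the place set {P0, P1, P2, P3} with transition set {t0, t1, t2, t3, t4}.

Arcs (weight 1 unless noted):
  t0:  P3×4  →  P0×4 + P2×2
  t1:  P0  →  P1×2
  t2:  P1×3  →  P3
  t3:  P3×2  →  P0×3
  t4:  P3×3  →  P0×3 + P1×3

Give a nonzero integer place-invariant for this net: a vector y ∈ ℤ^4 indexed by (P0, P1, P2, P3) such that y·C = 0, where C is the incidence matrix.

Incidence matrix C (rows=places, cols=transitions):
       t0   t1   t2   t3   t4
   P0   4   -1    0    3    3
   P1   0    2   -3    0    3
   P2   2    0    0    0    0
   P3  -4    0    1   -2   -3

Candidate y = [2, 1, 2, 3]; check y·C column-wise:
  col t0: 2·4 + 1·0 + 2·2 + 3·-4 = 0
  col t1: 2·-1 + 1·2 + 2·0 + 3·0 = 0
  col t2: 2·0 + 1·-3 + 2·0 + 3·1 = 0
  col t3: 2·3 + 1·0 + 2·0 + 3·-2 = 0
  col t4: 2·3 + 1·3 + 2·0 + 3·-3 = 0

y = (P0:2, P1:1, P2:2, P3:3)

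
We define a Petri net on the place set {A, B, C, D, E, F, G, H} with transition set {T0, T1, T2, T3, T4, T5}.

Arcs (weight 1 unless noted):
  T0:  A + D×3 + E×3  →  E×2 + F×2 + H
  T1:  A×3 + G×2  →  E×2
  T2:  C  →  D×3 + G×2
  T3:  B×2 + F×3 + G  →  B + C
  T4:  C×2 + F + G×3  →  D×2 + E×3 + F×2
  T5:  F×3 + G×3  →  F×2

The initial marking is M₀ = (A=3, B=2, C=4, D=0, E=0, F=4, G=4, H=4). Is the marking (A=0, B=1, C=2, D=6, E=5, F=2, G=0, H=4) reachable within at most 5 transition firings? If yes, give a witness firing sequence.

NO — not reachable within 5 firings

depth 0: 1 marking
depth 1: 6 markings reached so far
depth 2: 14 markings reached so far
depth 3: 27 markings reached so far
depth 4: 43 markings reached so far
depth 5: 58 markings reached so far
target is not among the 58 markings reachable within 5 steps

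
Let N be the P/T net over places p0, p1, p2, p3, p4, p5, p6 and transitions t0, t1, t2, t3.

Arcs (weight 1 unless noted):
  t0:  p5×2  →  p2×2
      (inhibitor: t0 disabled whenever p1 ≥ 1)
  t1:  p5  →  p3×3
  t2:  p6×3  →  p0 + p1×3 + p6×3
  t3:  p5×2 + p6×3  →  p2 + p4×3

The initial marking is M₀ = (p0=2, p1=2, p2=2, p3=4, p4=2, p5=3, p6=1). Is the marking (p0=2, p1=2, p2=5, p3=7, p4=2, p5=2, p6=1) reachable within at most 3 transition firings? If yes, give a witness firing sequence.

NO — not reachable within 3 firings

depth 0: 1 marking
depth 1: 2 markings reached so far
depth 2: 3 markings reached so far
depth 3: 4 markings reached so far
target is not among the 4 markings reachable within 3 steps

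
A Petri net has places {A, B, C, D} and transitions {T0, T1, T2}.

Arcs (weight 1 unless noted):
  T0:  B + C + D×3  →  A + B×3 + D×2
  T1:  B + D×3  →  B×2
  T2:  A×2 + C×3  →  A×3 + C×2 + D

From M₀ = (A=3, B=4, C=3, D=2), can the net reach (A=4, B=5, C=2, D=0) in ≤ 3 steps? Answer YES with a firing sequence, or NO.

step 1: fire T2:  (A=3, B=4, C=3, D=2) → (A=4, B=4, C=2, D=3)
step 2: fire T1:  (A=4, B=4, C=2, D=3) → (A=4, B=5, C=2, D=0)

YES — reachable via ⟨T2, T1⟩ (2 firings)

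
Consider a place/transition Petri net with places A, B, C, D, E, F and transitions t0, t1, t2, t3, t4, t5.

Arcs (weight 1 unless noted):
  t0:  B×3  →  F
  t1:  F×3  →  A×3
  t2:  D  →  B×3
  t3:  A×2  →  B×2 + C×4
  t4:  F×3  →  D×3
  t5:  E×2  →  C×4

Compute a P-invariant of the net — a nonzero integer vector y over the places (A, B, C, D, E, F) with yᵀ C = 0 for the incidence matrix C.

Incidence matrix C (rows=places, cols=transitions):
       t0   t1   t2   t3   t4   t5
    A   0    3    0   -2    0    0
    B  -3    0    3    2    0    0
    C   0    0    0    4    0    4
    D   0    0   -1    0    3    0
    E   0    0    0    0    0   -2
    F   1   -3    0    0   -3    0

Candidate y = [3, 1, 1, 3, 2, 3]; check y·C column-wise:
  col t0: 3·0 + 1·-3 + 1·0 + 3·0 + 2·0 + 3·1 = 0
  col t1: 3·3 + 1·0 + 1·0 + 3·0 + 2·0 + 3·-3 = 0
  col t2: 3·0 + 1·3 + 1·0 + 3·-1 + 2·0 + 3·0 = 0
  col t3: 3·-2 + 1·2 + 1·4 + 3·0 + 2·0 + 3·0 = 0
  col t4: 3·0 + 1·0 + 1·0 + 3·3 + 2·0 + 3·-3 = 0
  col t5: 3·0 + 1·0 + 1·4 + 3·0 + 2·-2 + 3·0 = 0

y = (A:3, B:1, C:1, D:3, E:2, F:3)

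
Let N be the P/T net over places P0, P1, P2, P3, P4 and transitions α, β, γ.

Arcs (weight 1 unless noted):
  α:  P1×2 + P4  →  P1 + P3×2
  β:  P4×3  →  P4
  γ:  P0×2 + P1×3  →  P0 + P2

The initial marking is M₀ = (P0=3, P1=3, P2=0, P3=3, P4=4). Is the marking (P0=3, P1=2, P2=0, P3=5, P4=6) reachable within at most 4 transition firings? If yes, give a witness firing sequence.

NO — not reachable within 4 firings

depth 0: 1 marking
depth 1: 4 markings reached so far
depth 2: 7 markings reached so far
depth 3: 8 markings reached so far
depth 4: 8 markings reached so far
(frontier empty at depth 4; search complete)
target is not among the 8 markings reachable within 4 steps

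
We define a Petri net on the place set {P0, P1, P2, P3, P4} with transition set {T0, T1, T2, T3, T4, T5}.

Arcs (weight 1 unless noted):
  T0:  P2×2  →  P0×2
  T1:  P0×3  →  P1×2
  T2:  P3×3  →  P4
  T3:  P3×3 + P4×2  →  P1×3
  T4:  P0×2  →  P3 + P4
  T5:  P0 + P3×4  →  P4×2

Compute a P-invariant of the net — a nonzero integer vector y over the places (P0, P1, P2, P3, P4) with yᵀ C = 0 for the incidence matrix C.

y = (P0:2, P1:3, P2:2, P3:1, P4:3)

Incidence matrix C (rows=places, cols=transitions):
       T0   T1   T2   T3   T4   T5
   P0   2   -3    0    0   -2   -1
   P1   0    2    0    3    0    0
   P2  -2    0    0    0    0    0
   P3   0    0   -3   -3    1   -4
   P4   0    0    1   -2    1    2

Candidate y = [2, 3, 2, 1, 3]; check y·C column-wise:
  col T0: 2·2 + 3·0 + 2·-2 + 1·0 + 3·0 = 0
  col T1: 2·-3 + 3·2 + 2·0 + 1·0 + 3·0 = 0
  col T2: 2·0 + 3·0 + 2·0 + 1·-3 + 3·1 = 0
  col T3: 2·0 + 3·3 + 2·0 + 1·-3 + 3·-2 = 0
  col T4: 2·-2 + 3·0 + 2·0 + 1·1 + 3·1 = 0
  col T5: 2·-1 + 3·0 + 2·0 + 1·-4 + 3·2 = 0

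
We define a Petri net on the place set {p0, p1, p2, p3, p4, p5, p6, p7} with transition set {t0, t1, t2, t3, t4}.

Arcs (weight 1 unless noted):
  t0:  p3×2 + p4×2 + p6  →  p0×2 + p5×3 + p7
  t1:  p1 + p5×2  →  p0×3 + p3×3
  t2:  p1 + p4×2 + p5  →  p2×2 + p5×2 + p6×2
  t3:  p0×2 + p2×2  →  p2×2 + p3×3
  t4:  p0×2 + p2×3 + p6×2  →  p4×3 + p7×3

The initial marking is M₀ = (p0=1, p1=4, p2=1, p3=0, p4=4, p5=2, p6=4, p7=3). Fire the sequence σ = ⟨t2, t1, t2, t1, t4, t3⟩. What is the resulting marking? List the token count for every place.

(p0=3, p1=0, p2=2, p3=9, p4=3, p5=0, p6=6, p7=6)

step 1: fire t2:  (p0=1, p1=4, p2=1, p3=0, p4=4, p5=2, p6=4, p7=3) → (p0=1, p1=3, p2=3, p3=0, p4=2, p5=3, p6=6, p7=3)
step 2: fire t1:  (p0=1, p1=3, p2=3, p3=0, p4=2, p5=3, p6=6, p7=3) → (p0=4, p1=2, p2=3, p3=3, p4=2, p5=1, p6=6, p7=3)
step 3: fire t2:  (p0=4, p1=2, p2=3, p3=3, p4=2, p5=1, p6=6, p7=3) → (p0=4, p1=1, p2=5, p3=3, p4=0, p5=2, p6=8, p7=3)
step 4: fire t1:  (p0=4, p1=1, p2=5, p3=3, p4=0, p5=2, p6=8, p7=3) → (p0=7, p1=0, p2=5, p3=6, p4=0, p5=0, p6=8, p7=3)
step 5: fire t4:  (p0=7, p1=0, p2=5, p3=6, p4=0, p5=0, p6=8, p7=3) → (p0=5, p1=0, p2=2, p3=6, p4=3, p5=0, p6=6, p7=6)
step 6: fire t3:  (p0=5, p1=0, p2=2, p3=6, p4=3, p5=0, p6=6, p7=6) → (p0=3, p1=0, p2=2, p3=9, p4=3, p5=0, p6=6, p7=6)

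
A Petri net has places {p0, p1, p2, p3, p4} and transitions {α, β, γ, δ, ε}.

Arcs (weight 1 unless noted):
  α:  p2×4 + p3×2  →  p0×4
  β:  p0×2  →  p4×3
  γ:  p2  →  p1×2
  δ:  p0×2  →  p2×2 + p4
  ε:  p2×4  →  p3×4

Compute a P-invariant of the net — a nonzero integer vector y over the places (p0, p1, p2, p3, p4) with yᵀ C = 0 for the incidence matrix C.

y = (p0:3, p1:1, p2:2, p3:2, p4:2)

Incidence matrix C (rows=places, cols=transitions):
        α    β    γ    δ    ε
   p0   4   -2    0   -2    0
   p1   0    0    2    0    0
   p2  -4    0   -1    2   -4
   p3  -2    0    0    0    4
   p4   0    3    0    1    0

Candidate y = [3, 1, 2, 2, 2]; check y·C column-wise:
  col α: 3·4 + 1·0 + 2·-4 + 2·-2 + 2·0 = 0
  col β: 3·-2 + 1·0 + 2·0 + 2·0 + 2·3 = 0
  col γ: 3·0 + 1·2 + 2·-1 + 2·0 + 2·0 = 0
  col δ: 3·-2 + 1·0 + 2·2 + 2·0 + 2·1 = 0
  col ε: 3·0 + 1·0 + 2·-4 + 2·4 + 2·0 = 0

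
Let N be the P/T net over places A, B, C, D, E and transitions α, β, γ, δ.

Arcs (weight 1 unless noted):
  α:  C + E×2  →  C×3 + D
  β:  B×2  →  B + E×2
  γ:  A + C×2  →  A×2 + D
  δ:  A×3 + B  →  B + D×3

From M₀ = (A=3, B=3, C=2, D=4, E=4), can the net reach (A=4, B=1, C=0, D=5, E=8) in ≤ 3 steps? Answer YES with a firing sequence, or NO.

YES — reachable via ⟨β, β, γ⟩ (3 firings)

step 1: fire β:  (A=3, B=3, C=2, D=4, E=4) → (A=3, B=2, C=2, D=4, E=6)
step 2: fire β:  (A=3, B=2, C=2, D=4, E=6) → (A=3, B=1, C=2, D=4, E=8)
step 3: fire γ:  (A=3, B=1, C=2, D=4, E=8) → (A=4, B=1, C=0, D=5, E=8)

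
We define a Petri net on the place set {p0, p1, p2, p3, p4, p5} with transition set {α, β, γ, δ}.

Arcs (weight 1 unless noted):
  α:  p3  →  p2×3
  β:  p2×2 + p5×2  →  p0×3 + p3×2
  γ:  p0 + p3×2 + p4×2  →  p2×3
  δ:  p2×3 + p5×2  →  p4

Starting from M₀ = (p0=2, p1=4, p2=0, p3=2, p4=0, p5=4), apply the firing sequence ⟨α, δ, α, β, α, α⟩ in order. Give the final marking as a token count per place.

(p0=5, p1=4, p2=7, p3=0, p4=1, p5=0)

step 1: fire α:  (p0=2, p1=4, p2=0, p3=2, p4=0, p5=4) → (p0=2, p1=4, p2=3, p3=1, p4=0, p5=4)
step 2: fire δ:  (p0=2, p1=4, p2=3, p3=1, p4=0, p5=4) → (p0=2, p1=4, p2=0, p3=1, p4=1, p5=2)
step 3: fire α:  (p0=2, p1=4, p2=0, p3=1, p4=1, p5=2) → (p0=2, p1=4, p2=3, p3=0, p4=1, p5=2)
step 4: fire β:  (p0=2, p1=4, p2=3, p3=0, p4=1, p5=2) → (p0=5, p1=4, p2=1, p3=2, p4=1, p5=0)
step 5: fire α:  (p0=5, p1=4, p2=1, p3=2, p4=1, p5=0) → (p0=5, p1=4, p2=4, p3=1, p4=1, p5=0)
step 6: fire α:  (p0=5, p1=4, p2=4, p3=1, p4=1, p5=0) → (p0=5, p1=4, p2=7, p3=0, p4=1, p5=0)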